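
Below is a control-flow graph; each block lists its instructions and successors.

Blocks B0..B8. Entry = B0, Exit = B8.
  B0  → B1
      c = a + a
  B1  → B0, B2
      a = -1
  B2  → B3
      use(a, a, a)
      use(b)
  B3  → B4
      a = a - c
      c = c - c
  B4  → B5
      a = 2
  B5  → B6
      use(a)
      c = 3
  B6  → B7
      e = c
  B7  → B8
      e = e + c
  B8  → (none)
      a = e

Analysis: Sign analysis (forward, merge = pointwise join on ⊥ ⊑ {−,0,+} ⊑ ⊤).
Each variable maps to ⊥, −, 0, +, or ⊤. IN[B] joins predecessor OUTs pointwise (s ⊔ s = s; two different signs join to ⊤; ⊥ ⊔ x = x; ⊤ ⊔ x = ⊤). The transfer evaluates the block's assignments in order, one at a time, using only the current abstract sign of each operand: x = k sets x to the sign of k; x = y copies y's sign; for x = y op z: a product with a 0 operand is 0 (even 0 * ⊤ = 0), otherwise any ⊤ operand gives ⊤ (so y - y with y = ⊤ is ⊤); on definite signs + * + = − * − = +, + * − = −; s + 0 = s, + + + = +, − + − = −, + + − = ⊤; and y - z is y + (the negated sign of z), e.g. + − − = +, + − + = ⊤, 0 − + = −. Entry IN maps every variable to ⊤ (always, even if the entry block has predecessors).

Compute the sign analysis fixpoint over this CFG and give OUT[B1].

Answer: {a: -, b: ⊤, c: ⊤, d: ⊤, e: ⊤, f: ⊤}

Trace:
Fixpoint table:
  B0:  IN=(all ⊤)  OUT=(all ⊤)
  B1:  IN=(all ⊤)  OUT={a:-; rest ⊤}
  B2:  IN={a:-; rest ⊤}  OUT={a:-; rest ⊤}
  B3:  IN={a:-; rest ⊤}  OUT=(all ⊤)
  B4:  IN=(all ⊤)  OUT={a:+; rest ⊤}
  B5:  IN={a:+; rest ⊤}  OUT={a:+, c:+; rest ⊤}
  B6:  IN={a:+, c:+; rest ⊤}  OUT={a:+, c:+, e:+; rest ⊤}
  B7:  IN={a:+, c:+, e:+; rest ⊤}  OUT={a:+, c:+, e:+; rest ⊤}
  B8:  IN={a:+, c:+, e:+; rest ⊤}  OUT={a:+, c:+, e:+; rest ⊤}

Merge at B1: IN[B1] = OUT[B0] = {a: ⊤, b: ⊤, c: ⊤, d: ⊤, e: ⊤, f: ⊤}
Applying B1's transfer function to that IN value gives OUT[B1] (row B1 above).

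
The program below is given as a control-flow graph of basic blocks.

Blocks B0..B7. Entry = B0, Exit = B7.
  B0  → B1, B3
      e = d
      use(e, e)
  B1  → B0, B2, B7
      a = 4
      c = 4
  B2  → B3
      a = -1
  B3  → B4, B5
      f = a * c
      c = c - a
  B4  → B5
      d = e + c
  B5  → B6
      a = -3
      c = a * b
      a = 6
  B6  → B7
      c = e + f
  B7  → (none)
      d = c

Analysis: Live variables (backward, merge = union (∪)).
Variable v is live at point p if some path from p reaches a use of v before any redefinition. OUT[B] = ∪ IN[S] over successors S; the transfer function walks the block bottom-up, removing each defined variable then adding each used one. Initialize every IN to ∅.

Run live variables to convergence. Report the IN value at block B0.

Answer: {a, b, c, d}

Working:
Per-block solution:
  B0: | IN={a, b, c, d} | OUT={a, b, c, d, e}
  B1: | IN={b, d, e} | OUT={a, b, c, d, e}
  B2: | IN={b, c, e} | OUT={a, b, c, e}
  B3: | IN={a, b, c, e} | OUT={b, c, e, f}
  B4: | IN={b, c, e, f} | OUT={b, e, f}
  B5: | IN={b, e, f} | OUT={e, f}
  B6: | IN={e, f} | OUT={c}
  B7: | IN={c} | OUT={}

Merge at B0: OUT[B0] = IN[B1] ⊔ IN[B3] = {a, b, c, d, e}
Applying B0's transfer function to that OUT value gives IN[B0] (row B0 above).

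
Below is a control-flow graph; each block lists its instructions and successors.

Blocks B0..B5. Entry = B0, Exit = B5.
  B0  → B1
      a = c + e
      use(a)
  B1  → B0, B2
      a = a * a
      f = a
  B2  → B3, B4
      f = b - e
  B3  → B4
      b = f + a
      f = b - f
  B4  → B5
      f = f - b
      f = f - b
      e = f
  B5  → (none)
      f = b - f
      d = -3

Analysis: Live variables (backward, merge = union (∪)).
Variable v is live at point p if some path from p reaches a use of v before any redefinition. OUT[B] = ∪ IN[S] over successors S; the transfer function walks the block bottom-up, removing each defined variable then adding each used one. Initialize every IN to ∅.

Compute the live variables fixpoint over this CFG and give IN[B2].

Answer: {a, b, e}

Trace:
Converged values:
  B0:  IN={b, c, e}  OUT={a, b, c, e}
  B1:  IN={a, b, c, e}  OUT={a, b, c, e}
  B2:  IN={a, b, e}  OUT={a, b, f}
  B3:  IN={a, f}  OUT={b, f}
  B4:  IN={b, f}  OUT={b, f}
  B5:  IN={b, f}  OUT={}

Merge at B2: OUT[B2] = IN[B3] ⊔ IN[B4] = {a, b, f}
Applying B2's transfer function to that OUT value gives IN[B2] (row B2 above).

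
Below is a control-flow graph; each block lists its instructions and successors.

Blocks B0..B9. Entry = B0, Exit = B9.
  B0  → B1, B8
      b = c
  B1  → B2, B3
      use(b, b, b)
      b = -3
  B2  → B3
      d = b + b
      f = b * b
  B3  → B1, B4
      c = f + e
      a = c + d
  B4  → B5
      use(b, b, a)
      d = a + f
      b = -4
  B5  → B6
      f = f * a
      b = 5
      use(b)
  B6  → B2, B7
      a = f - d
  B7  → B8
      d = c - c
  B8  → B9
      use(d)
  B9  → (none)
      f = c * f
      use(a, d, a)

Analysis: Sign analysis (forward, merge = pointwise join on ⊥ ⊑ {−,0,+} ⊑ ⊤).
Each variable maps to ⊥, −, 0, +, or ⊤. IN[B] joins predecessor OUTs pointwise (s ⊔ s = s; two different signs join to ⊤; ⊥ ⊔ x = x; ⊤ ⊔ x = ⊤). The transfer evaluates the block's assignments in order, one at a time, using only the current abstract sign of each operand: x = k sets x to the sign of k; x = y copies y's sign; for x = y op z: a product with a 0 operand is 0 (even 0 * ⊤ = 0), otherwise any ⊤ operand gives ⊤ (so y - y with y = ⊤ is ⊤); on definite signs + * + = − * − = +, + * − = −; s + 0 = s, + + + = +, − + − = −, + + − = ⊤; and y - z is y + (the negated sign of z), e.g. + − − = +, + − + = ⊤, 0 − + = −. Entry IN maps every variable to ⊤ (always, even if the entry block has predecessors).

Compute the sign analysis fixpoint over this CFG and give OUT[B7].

Per-block solution:
  B0: | IN=(all ⊤) | OUT=(all ⊤)
  B1: | IN=(all ⊤) | OUT={b:-; rest ⊤}
  B2: | IN=(all ⊤) | OUT=(all ⊤)
  B3: | IN=(all ⊤) | OUT=(all ⊤)
  B4: | IN=(all ⊤) | OUT={b:-; rest ⊤}
  B5: | IN={b:-; rest ⊤} | OUT={b:+; rest ⊤}
  B6: | IN={b:+; rest ⊤} | OUT={b:+; rest ⊤}
  B7: | IN={b:+; rest ⊤} | OUT={b:+; rest ⊤}
  B8: | IN=(all ⊤) | OUT=(all ⊤)
  B9: | IN=(all ⊤) | OUT=(all ⊤)

Merge at B7: IN[B7] = OUT[B6] = {a: ⊤, b: +, c: ⊤, d: ⊤, e: ⊤, f: ⊤}
Applying B7's transfer function to that IN value gives OUT[B7] (row B7 above).

Answer: {a: ⊤, b: +, c: ⊤, d: ⊤, e: ⊤, f: ⊤}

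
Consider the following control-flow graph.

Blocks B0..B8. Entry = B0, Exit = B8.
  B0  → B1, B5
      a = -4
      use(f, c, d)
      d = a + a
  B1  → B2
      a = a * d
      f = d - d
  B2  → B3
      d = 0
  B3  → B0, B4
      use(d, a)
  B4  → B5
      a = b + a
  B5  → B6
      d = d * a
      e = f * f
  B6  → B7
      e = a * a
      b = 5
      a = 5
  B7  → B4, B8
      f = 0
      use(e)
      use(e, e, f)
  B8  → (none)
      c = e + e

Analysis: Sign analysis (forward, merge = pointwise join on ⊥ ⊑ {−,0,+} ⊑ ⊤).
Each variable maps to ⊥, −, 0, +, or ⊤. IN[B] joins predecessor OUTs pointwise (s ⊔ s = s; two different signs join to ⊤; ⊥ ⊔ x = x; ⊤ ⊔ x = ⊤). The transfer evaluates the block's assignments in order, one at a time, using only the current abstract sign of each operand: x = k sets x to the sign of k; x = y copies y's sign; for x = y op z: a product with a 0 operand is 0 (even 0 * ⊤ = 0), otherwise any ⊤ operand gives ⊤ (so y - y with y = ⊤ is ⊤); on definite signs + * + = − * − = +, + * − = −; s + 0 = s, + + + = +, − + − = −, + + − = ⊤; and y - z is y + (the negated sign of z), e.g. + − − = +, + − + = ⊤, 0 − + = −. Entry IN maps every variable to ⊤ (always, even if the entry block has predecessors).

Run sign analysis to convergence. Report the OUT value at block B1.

Answer: {a: +, b: ⊤, c: ⊤, d: -, e: ⊤, f: ⊤}

Trace:
Per-block solution:
  B0:   IN=(all ⊤)   OUT={a:-, d:-; rest ⊤}
  B1:   IN={a:-, d:-; rest ⊤}   OUT={a:+, d:-; rest ⊤}
  B2:   IN={a:+, d:-; rest ⊤}   OUT={a:+, d:0; rest ⊤}
  B3:   IN={a:+, d:0; rest ⊤}   OUT={a:+, d:0; rest ⊤}
  B4:   IN={a:+; rest ⊤}   OUT=(all ⊤)
  B5:   IN=(all ⊤)   OUT=(all ⊤)
  B6:   IN=(all ⊤)   OUT={a:+, b:+; rest ⊤}
  B7:   IN={a:+, b:+; rest ⊤}   OUT={a:+, b:+, f:0; rest ⊤}
  B8:   IN={a:+, b:+, f:0; rest ⊤}   OUT={a:+, b:+, f:0; rest ⊤}

Merge at B1: IN[B1] = OUT[B0] = {a: -, b: ⊤, c: ⊤, d: -, e: ⊤, f: ⊤}
Applying B1's transfer function to that IN value gives OUT[B1] (row B1 above).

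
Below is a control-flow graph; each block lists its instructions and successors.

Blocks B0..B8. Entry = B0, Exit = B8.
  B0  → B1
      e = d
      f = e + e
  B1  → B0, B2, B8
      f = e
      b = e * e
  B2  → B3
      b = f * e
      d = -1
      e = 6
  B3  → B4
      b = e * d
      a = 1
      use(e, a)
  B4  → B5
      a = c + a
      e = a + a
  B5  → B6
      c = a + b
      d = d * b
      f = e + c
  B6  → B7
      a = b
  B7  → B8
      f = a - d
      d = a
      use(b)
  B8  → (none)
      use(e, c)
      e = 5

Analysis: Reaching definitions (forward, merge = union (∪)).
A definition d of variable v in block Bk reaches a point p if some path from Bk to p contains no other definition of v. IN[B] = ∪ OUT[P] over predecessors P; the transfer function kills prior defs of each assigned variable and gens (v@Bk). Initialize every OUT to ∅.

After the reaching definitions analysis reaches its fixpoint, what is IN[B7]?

Answer: {a@B6, b@B3, c@B5, d@B5, e@B4, f@B5}

Trace:
Fixpoint table:
  B0: | IN={b@B1, e@B0, f@B1} | OUT={b@B1, e@B0, f@B0}
  B1: | IN={b@B1, e@B0, f@B0} | OUT={b@B1, e@B0, f@B1}
  B2: | IN={b@B1, e@B0, f@B1} | OUT={b@B2, d@B2, e@B2, f@B1}
  B3: | IN={b@B2, d@B2, e@B2, f@B1} | OUT={a@B3, b@B3, d@B2, e@B2, f@B1}
  B4: | IN={a@B3, b@B3, d@B2, e@B2, f@B1} | OUT={a@B4, b@B3, d@B2, e@B4, f@B1}
  B5: | IN={a@B4, b@B3, d@B2, e@B4, f@B1} | OUT={a@B4, b@B3, c@B5, d@B5, e@B4, f@B5}
  B6: | IN={a@B4, b@B3, c@B5, d@B5, e@B4, f@B5} | OUT={a@B6, b@B3, c@B5, d@B5, e@B4, f@B5}
  B7: | IN={a@B6, b@B3, c@B5, d@B5, e@B4, f@B5} | OUT={a@B6, b@B3, c@B5, d@B7, e@B4, f@B7}
  B8: | IN={a@B6, b@B1, b@B3, c@B5, d@B7, e@B0, e@B4, f@B1, f@B7} | OUT={a@B6, b@B1, b@B3, c@B5, d@B7, e@B8, f@B1, f@B7}

Merge at B7: IN[B7] = OUT[B6] = {a@B6, b@B3, c@B5, d@B5, e@B4, f@B5}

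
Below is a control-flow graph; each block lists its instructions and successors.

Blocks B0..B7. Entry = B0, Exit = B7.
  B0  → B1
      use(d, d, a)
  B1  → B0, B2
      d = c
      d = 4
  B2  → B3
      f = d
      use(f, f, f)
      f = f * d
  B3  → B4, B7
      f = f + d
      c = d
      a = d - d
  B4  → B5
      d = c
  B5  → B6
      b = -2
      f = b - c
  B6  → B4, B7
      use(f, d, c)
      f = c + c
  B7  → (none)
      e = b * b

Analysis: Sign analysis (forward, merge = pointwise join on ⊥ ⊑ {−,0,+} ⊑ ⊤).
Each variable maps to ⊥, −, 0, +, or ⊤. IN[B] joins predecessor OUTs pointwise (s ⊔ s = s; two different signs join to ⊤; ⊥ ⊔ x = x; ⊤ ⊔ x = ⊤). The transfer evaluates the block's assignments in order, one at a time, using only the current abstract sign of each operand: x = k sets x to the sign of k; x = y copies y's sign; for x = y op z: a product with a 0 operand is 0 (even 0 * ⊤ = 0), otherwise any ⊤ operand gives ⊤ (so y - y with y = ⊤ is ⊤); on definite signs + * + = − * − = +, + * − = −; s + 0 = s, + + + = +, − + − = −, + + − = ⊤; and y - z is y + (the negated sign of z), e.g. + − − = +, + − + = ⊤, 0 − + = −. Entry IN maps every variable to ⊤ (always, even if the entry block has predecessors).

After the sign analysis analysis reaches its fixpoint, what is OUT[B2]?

Answer: {a: ⊤, b: ⊤, c: ⊤, d: +, e: ⊤, f: +}

Working:
Per-block solution:
  B0: | IN=(all ⊤) | OUT=(all ⊤)
  B1: | IN=(all ⊤) | OUT={d:+; rest ⊤}
  B2: | IN={d:+; rest ⊤} | OUT={d:+, f:+; rest ⊤}
  B3: | IN={d:+, f:+; rest ⊤} | OUT={c:+, d:+, f:+; rest ⊤}
  B4: | IN={c:+, d:+, f:+; rest ⊤} | OUT={c:+, d:+, f:+; rest ⊤}
  B5: | IN={c:+, d:+, f:+; rest ⊤} | OUT={b:-, c:+, d:+, f:-; rest ⊤}
  B6: | IN={b:-, c:+, d:+, f:-; rest ⊤} | OUT={b:-, c:+, d:+, f:+; rest ⊤}
  B7: | IN={c:+, d:+, f:+; rest ⊤} | OUT={c:+, d:+, f:+; rest ⊤}

Merge at B2: IN[B2] = OUT[B1] = {a: ⊤, b: ⊤, c: ⊤, d: +, e: ⊤, f: ⊤}
Applying B2's transfer function to that IN value gives OUT[B2] (row B2 above).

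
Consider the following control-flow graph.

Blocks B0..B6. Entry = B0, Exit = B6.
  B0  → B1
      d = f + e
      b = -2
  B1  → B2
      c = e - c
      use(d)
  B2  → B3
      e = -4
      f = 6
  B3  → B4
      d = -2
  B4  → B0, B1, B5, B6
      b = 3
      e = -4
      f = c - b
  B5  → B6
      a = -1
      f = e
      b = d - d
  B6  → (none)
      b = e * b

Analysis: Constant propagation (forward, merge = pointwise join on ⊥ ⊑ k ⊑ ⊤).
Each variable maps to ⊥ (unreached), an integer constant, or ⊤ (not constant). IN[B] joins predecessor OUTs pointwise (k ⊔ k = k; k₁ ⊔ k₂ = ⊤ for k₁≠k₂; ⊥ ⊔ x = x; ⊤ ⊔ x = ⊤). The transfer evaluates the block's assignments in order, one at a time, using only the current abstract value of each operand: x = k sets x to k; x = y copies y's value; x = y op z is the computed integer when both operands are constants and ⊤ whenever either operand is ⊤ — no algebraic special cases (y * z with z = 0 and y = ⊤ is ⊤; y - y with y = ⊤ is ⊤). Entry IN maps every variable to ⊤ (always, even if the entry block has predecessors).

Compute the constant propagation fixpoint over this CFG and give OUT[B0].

Converged values:
  B0:   IN=(all ⊤)   OUT={b:-2; rest ⊤}
  B1:   IN=(all ⊤)   OUT=(all ⊤)
  B2:   IN=(all ⊤)   OUT={e:-4, f:6; rest ⊤}
  B3:   IN={e:-4, f:6; rest ⊤}   OUT={d:-2, e:-4, f:6; rest ⊤}
  B4:   IN={d:-2, e:-4, f:6; rest ⊤}   OUT={b:3, d:-2, e:-4; rest ⊤}
  B5:   IN={b:3, d:-2, e:-4; rest ⊤}   OUT={a:-1, b:0, d:-2, e:-4, f:-4; rest ⊤}
  B6:   IN={d:-2, e:-4; rest ⊤}   OUT={d:-2, e:-4; rest ⊤}

Merge at B0 (entry node, so the boundary value (all ⊤) is joined with the incoming edge(s)): IN[B0] = (all ⊤) ⊔ OUT[B4] = {a: ⊤, b: ⊤, c: ⊤, d: ⊤, e: ⊤, f: ⊤}
Applying B0's transfer function to that IN value gives OUT[B0] (row B0 above).

Answer: {a: ⊤, b: -2, c: ⊤, d: ⊤, e: ⊤, f: ⊤}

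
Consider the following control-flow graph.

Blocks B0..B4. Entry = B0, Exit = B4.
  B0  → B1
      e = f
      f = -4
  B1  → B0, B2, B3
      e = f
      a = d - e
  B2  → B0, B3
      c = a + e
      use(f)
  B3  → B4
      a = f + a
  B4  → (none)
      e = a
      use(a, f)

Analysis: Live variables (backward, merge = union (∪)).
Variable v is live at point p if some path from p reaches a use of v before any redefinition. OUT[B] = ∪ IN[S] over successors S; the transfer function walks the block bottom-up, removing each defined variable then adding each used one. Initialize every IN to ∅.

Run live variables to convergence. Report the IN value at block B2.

Fixpoint table:
  B0:   IN={d, f}   OUT={d, f}
  B1:   IN={d, f}   OUT={a, d, e, f}
  B2:   IN={a, d, e, f}   OUT={a, d, f}
  B3:   IN={a, f}   OUT={a, f}
  B4:   IN={a, f}   OUT={}

Merge at B2: OUT[B2] = IN[B0] ⊔ IN[B3] = {a, d, f}
Applying B2's transfer function to that OUT value gives IN[B2] (row B2 above).

Answer: {a, d, e, f}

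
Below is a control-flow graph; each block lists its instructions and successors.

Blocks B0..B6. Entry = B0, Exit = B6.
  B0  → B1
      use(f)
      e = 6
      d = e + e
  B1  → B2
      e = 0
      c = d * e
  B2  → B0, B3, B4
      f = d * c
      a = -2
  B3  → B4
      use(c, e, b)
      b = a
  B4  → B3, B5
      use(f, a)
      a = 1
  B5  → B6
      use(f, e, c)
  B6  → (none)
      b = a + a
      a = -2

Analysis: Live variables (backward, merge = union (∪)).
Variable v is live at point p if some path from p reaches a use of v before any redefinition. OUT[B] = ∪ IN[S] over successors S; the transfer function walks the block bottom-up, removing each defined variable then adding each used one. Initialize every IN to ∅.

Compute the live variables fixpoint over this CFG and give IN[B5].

Fixpoint table:
  B0:  IN={b, f}  OUT={b, d}
  B1:  IN={b, d}  OUT={b, c, d, e}
  B2:  IN={b, c, d, e}  OUT={a, b, c, e, f}
  B3:  IN={a, b, c, e, f}  OUT={a, b, c, e, f}
  B4:  IN={a, b, c, e, f}  OUT={a, b, c, e, f}
  B5:  IN={a, c, e, f}  OUT={a}
  B6:  IN={a}  OUT={}

Merge at B5: OUT[B5] = IN[B6] = {a}
Applying B5's transfer function to that OUT value gives IN[B5] (row B5 above).

Answer: {a, c, e, f}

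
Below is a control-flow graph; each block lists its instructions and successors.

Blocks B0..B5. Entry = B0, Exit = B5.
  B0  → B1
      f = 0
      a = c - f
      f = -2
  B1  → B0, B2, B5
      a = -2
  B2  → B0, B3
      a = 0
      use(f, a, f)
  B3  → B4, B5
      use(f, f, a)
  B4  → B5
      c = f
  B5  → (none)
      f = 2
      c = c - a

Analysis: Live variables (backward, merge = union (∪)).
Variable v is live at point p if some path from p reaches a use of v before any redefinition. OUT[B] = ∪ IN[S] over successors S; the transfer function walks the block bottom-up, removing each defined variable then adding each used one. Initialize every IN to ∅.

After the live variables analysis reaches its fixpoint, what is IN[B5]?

Answer: {a, c}

Derivation:
Fixpoint table:
  B0:  IN={c}  OUT={c, f}
  B1:  IN={c, f}  OUT={a, c, f}
  B2:  IN={c, f}  OUT={a, c, f}
  B3:  IN={a, c, f}  OUT={a, c, f}
  B4:  IN={a, f}  OUT={a, c}
  B5:  IN={a, c}  OUT={}

B5 is the boundary node: OUT[B5] = {}
Applying B5's transfer function to that OUT value gives IN[B5] (row B5 above).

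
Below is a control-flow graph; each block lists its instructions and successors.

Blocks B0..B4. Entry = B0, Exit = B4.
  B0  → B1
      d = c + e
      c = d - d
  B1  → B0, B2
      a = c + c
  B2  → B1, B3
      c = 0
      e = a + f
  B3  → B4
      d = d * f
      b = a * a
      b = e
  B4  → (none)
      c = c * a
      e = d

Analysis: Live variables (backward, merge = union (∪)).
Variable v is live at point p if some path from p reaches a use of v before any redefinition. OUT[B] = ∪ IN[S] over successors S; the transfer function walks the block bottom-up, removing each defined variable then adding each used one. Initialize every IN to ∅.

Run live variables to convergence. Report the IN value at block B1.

Answer: {c, d, e, f}

Trace:
Fixpoint table:
  B0:  IN={c, e, f}  OUT={c, d, e, f}
  B1:  IN={c, d, e, f}  OUT={a, c, d, e, f}
  B2:  IN={a, d, f}  OUT={a, c, d, e, f}
  B3:  IN={a, c, d, e, f}  OUT={a, c, d}
  B4:  IN={a, c, d}  OUT={}

Merge at B1: OUT[B1] = IN[B0] ⊔ IN[B2] = {a, c, d, e, f}
Applying B1's transfer function to that OUT value gives IN[B1] (row B1 above).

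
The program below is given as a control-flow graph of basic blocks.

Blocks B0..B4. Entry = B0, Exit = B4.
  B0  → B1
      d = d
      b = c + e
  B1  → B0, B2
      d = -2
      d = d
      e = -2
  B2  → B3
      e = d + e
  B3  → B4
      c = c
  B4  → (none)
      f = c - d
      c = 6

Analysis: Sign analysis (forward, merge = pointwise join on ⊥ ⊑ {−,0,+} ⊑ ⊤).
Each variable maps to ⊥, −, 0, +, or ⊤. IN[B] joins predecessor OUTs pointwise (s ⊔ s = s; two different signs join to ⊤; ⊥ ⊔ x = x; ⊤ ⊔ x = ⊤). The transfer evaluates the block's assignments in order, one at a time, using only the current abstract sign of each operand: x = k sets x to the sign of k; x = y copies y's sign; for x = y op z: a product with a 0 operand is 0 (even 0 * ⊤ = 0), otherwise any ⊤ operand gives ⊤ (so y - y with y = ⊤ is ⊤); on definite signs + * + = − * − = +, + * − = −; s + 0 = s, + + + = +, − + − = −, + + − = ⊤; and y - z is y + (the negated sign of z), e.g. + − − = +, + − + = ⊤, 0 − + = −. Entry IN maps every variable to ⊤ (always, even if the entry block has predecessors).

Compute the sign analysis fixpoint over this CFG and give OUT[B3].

Answer: {a: ⊤, b: ⊤, c: ⊤, d: -, e: -, f: ⊤}

Working:
Per-block solution:
  B0: | IN=(all ⊤) | OUT=(all ⊤)
  B1: | IN=(all ⊤) | OUT={d:-, e:-; rest ⊤}
  B2: | IN={d:-, e:-; rest ⊤} | OUT={d:-, e:-; rest ⊤}
  B3: | IN={d:-, e:-; rest ⊤} | OUT={d:-, e:-; rest ⊤}
  B4: | IN={d:-, e:-; rest ⊤} | OUT={c:+, d:-, e:-; rest ⊤}

Merge at B3: IN[B3] = OUT[B2] = {a: ⊤, b: ⊤, c: ⊤, d: -, e: -, f: ⊤}
Applying B3's transfer function to that IN value gives OUT[B3] (row B3 above).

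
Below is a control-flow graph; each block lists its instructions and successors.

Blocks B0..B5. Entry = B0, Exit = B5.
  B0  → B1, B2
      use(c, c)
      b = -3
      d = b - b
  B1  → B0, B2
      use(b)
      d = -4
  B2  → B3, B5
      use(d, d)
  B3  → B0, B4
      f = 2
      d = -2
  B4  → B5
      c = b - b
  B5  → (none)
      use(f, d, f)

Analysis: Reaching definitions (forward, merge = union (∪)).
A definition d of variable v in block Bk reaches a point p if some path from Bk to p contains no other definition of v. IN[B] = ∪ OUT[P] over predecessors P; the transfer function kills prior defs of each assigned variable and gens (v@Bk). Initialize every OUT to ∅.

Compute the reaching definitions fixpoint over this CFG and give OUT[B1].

Converged values:
  B0: | IN={b@B0, d@B1, d@B3, f@B3} | OUT={b@B0, d@B0, f@B3}
  B1: | IN={b@B0, d@B0, f@B3} | OUT={b@B0, d@B1, f@B3}
  B2: | IN={b@B0, d@B0, d@B1, f@B3} | OUT={b@B0, d@B0, d@B1, f@B3}
  B3: | IN={b@B0, d@B0, d@B1, f@B3} | OUT={b@B0, d@B3, f@B3}
  B4: | IN={b@B0, d@B3, f@B3} | OUT={b@B0, c@B4, d@B3, f@B3}
  B5: | IN={b@B0, c@B4, d@B0, d@B1, d@B3, f@B3} | OUT={b@B0, c@B4, d@B0, d@B1, d@B3, f@B3}

Merge at B1: IN[B1] = OUT[B0] = {b@B0, d@B0, f@B3}
Applying B1's transfer function to that IN value gives OUT[B1] (row B1 above).

Answer: {b@B0, d@B1, f@B3}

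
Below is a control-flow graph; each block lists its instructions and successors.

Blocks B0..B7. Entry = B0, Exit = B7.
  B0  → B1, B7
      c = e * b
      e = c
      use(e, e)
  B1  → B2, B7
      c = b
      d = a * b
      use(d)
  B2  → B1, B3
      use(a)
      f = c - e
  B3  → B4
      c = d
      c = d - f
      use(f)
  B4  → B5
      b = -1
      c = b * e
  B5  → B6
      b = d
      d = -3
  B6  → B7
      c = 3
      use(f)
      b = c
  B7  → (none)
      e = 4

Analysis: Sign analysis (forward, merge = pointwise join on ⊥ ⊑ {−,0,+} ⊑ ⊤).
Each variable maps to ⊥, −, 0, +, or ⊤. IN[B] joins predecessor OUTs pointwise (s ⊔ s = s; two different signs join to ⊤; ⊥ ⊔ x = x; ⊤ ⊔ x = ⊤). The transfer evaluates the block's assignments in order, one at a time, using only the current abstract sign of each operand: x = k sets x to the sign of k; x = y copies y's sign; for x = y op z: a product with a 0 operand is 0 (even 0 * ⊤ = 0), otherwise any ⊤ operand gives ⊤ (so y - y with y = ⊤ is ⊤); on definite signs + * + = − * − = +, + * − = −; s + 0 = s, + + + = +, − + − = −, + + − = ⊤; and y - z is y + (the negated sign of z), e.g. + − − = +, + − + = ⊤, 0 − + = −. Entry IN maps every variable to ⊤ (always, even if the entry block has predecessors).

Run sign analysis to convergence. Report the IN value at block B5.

Per-block solution:
  B0:   IN=(all ⊤)   OUT=(all ⊤)
  B1:   IN=(all ⊤)   OUT=(all ⊤)
  B2:   IN=(all ⊤)   OUT=(all ⊤)
  B3:   IN=(all ⊤)   OUT=(all ⊤)
  B4:   IN=(all ⊤)   OUT={b:-; rest ⊤}
  B5:   IN={b:-; rest ⊤}   OUT={d:-; rest ⊤}
  B6:   IN={d:-; rest ⊤}   OUT={b:+, c:+, d:-; rest ⊤}
  B7:   IN=(all ⊤)   OUT={e:+; rest ⊤}

Merge at B5: IN[B5] = OUT[B4] = {a: ⊤, b: -, c: ⊤, d: ⊤, e: ⊤, f: ⊤}

Answer: {a: ⊤, b: -, c: ⊤, d: ⊤, e: ⊤, f: ⊤}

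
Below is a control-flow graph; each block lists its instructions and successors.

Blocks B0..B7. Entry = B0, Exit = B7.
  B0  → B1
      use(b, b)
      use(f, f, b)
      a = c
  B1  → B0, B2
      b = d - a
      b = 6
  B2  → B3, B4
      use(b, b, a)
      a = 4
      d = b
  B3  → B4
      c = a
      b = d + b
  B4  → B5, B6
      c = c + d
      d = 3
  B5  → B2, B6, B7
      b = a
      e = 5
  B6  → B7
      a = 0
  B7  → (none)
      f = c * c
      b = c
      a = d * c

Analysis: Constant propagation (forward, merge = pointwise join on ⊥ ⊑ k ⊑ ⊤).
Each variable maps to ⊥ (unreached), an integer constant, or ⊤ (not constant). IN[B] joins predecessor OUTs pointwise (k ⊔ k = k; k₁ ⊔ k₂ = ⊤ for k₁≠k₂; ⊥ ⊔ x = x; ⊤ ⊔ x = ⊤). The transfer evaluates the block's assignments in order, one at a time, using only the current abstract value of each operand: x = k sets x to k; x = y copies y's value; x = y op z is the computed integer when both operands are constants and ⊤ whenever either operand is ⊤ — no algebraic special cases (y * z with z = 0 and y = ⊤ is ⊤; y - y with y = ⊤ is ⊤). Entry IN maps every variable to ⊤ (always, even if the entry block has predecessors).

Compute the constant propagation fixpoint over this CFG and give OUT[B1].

Converged values:
  B0: | IN=(all ⊤) | OUT=(all ⊤)
  B1: | IN=(all ⊤) | OUT={b:6; rest ⊤}
  B2: | IN=(all ⊤) | OUT={a:4; rest ⊤}
  B3: | IN={a:4; rest ⊤} | OUT={a:4, c:4; rest ⊤}
  B4: | IN={a:4; rest ⊤} | OUT={a:4, d:3; rest ⊤}
  B5: | IN={a:4, d:3; rest ⊤} | OUT={a:4, b:4, d:3, e:5; rest ⊤}
  B6: | IN={a:4, d:3; rest ⊤} | OUT={a:0, d:3; rest ⊤}
  B7: | IN={d:3; rest ⊤} | OUT={d:3; rest ⊤}

Merge at B1: IN[B1] = OUT[B0] = {a: ⊤, b: ⊤, c: ⊤, d: ⊤, e: ⊤, f: ⊤}
Applying B1's transfer function to that IN value gives OUT[B1] (row B1 above).

Answer: {a: ⊤, b: 6, c: ⊤, d: ⊤, e: ⊤, f: ⊤}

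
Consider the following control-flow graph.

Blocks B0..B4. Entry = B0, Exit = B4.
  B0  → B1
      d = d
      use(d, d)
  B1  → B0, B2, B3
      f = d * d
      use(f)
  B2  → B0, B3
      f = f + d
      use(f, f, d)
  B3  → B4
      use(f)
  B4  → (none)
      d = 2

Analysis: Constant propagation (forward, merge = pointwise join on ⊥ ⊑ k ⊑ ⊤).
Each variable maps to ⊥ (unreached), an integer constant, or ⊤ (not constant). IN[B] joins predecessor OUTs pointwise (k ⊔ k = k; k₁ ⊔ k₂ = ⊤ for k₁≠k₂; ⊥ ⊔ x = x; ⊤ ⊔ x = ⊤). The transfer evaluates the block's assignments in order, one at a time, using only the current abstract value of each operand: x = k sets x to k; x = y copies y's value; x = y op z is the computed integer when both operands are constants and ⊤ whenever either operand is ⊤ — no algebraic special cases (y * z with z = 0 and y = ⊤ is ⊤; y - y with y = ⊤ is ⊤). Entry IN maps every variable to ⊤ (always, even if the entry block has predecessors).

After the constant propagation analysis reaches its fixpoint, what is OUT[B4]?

Answer: {a: ⊤, b: ⊤, c: ⊤, d: 2, e: ⊤, f: ⊤}

Derivation:
Per-block solution:
  B0:   IN=(all ⊤)   OUT=(all ⊤)
  B1:   IN=(all ⊤)   OUT=(all ⊤)
  B2:   IN=(all ⊤)   OUT=(all ⊤)
  B3:   IN=(all ⊤)   OUT=(all ⊤)
  B4:   IN=(all ⊤)   OUT={d:2; rest ⊤}

Merge at B4: IN[B4] = OUT[B3] = {a: ⊤, b: ⊤, c: ⊤, d: ⊤, e: ⊤, f: ⊤}
Applying B4's transfer function to that IN value gives OUT[B4] (row B4 above).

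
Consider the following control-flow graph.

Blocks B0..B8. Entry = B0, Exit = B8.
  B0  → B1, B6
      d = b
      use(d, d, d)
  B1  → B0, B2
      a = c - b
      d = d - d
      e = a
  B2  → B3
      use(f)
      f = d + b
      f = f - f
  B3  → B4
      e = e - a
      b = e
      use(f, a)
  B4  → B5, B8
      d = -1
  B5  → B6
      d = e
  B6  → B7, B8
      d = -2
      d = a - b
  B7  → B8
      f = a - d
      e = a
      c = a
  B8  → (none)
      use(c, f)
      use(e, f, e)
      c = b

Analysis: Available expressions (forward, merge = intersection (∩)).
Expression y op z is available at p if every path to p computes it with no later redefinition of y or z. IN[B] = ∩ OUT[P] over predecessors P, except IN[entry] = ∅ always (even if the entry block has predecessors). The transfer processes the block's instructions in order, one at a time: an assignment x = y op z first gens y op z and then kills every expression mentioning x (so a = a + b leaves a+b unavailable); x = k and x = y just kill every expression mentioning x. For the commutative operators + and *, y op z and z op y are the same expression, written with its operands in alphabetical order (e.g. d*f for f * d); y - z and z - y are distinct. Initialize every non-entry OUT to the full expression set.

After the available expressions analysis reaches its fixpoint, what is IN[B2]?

Per-block solution:
  B0:  IN={}  OUT={}
  B1:  IN={}  OUT={c-b}
  B2:  IN={c-b}  OUT={b+d, c-b}
  B3:  IN={b+d, c-b}  OUT={}
  B4:  IN={}  OUT={}
  B5:  IN={}  OUT={}
  B6:  IN={}  OUT={a-b}
  B7:  IN={a-b}  OUT={a-b, a-d}
  B8:  IN={}  OUT={}

Merge at B2: IN[B2] = OUT[B1] = {c-b}

Answer: {c-b}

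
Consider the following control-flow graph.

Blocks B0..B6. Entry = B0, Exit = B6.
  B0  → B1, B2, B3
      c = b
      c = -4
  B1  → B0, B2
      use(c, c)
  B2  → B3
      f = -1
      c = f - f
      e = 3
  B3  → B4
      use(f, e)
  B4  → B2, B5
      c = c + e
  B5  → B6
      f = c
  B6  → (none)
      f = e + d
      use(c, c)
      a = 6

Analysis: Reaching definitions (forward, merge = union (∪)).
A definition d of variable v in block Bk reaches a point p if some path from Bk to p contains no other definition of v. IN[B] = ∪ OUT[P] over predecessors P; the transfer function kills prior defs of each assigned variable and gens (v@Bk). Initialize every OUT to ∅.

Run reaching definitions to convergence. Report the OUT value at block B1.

Converged values:
  B0:   IN={c@B0}   OUT={c@B0}
  B1:   IN={c@B0}   OUT={c@B0}
  B2:   IN={c@B0, c@B4, e@B2, f@B2}   OUT={c@B2, e@B2, f@B2}
  B3:   IN={c@B0, c@B2, e@B2, f@B2}   OUT={c@B0, c@B2, e@B2, f@B2}
  B4:   IN={c@B0, c@B2, e@B2, f@B2}   OUT={c@B4, e@B2, f@B2}
  B5:   IN={c@B4, e@B2, f@B2}   OUT={c@B4, e@B2, f@B5}
  B6:   IN={c@B4, e@B2, f@B5}   OUT={a@B6, c@B4, e@B2, f@B6}

Merge at B1: IN[B1] = OUT[B0] = {c@B0}
Applying B1's transfer function to that IN value gives OUT[B1] (row B1 above).

Answer: {c@B0}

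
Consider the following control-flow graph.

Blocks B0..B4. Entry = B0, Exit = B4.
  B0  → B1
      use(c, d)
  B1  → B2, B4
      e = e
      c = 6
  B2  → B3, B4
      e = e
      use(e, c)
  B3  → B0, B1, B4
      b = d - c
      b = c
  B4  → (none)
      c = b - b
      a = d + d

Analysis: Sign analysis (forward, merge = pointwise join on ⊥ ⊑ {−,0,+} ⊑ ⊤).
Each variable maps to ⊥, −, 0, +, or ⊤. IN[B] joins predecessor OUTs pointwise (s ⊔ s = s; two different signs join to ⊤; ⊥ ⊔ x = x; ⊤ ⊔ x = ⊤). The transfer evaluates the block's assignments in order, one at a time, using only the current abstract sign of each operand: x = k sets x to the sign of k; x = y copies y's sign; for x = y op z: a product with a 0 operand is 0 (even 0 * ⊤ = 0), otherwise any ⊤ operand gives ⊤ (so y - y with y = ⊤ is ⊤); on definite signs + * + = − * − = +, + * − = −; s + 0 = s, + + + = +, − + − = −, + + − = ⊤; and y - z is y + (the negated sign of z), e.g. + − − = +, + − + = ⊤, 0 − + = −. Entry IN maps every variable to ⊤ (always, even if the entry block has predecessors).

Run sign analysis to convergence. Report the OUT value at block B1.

Fixpoint table:
  B0: | IN=(all ⊤) | OUT=(all ⊤)
  B1: | IN=(all ⊤) | OUT={c:+; rest ⊤}
  B2: | IN={c:+; rest ⊤} | OUT={c:+; rest ⊤}
  B3: | IN={c:+; rest ⊤} | OUT={b:+, c:+; rest ⊤}
  B4: | IN={c:+; rest ⊤} | OUT=(all ⊤)

Merge at B1: IN[B1] = OUT[B0] ⊔ OUT[B3] = {a: ⊤, b: ⊤, c: ⊤, d: ⊤, e: ⊤, f: ⊤}
Applying B1's transfer function to that IN value gives OUT[B1] (row B1 above).

Answer: {a: ⊤, b: ⊤, c: +, d: ⊤, e: ⊤, f: ⊤}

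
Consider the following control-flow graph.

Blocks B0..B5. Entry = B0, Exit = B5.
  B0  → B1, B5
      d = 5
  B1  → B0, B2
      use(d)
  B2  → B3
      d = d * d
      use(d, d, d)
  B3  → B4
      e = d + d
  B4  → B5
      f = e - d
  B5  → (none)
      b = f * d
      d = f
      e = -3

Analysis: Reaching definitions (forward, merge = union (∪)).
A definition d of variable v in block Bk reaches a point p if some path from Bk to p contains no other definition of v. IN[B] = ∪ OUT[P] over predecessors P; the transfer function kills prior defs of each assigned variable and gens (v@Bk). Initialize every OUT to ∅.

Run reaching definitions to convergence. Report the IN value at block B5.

Answer: {d@B0, d@B2, e@B3, f@B4}

Working:
Converged values:
  B0: | IN={d@B0} | OUT={d@B0}
  B1: | IN={d@B0} | OUT={d@B0}
  B2: | IN={d@B0} | OUT={d@B2}
  B3: | IN={d@B2} | OUT={d@B2, e@B3}
  B4: | IN={d@B2, e@B3} | OUT={d@B2, e@B3, f@B4}
  B5: | IN={d@B0, d@B2, e@B3, f@B4} | OUT={b@B5, d@B5, e@B5, f@B4}

Merge at B5: IN[B5] = OUT[B0] ⊔ OUT[B4] = {d@B0, d@B2, e@B3, f@B4}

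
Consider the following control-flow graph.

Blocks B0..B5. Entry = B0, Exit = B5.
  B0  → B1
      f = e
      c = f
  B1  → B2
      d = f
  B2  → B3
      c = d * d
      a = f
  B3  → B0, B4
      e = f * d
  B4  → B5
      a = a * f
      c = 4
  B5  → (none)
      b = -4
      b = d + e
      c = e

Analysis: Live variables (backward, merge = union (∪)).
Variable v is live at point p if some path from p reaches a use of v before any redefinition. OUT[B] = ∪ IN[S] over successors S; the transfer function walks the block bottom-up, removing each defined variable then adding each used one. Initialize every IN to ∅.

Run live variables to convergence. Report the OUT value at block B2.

Per-block solution:
  B0: | IN={e} | OUT={f}
  B1: | IN={f} | OUT={d, f}
  B2: | IN={d, f} | OUT={a, d, f}
  B3: | IN={a, d, f} | OUT={a, d, e, f}
  B4: | IN={a, d, e, f} | OUT={d, e}
  B5: | IN={d, e} | OUT={}

Merge at B2: OUT[B2] = IN[B3] = {a, d, f}

Answer: {a, d, f}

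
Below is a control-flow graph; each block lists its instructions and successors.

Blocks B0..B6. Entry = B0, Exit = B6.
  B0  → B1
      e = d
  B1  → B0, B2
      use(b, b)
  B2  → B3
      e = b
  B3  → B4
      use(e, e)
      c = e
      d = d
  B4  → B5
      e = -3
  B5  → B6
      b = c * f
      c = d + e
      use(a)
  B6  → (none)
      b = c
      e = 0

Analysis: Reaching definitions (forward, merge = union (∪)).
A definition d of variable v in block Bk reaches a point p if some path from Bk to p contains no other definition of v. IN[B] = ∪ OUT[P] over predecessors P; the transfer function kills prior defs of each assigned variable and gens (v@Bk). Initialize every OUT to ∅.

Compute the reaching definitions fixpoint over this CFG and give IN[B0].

Answer: {e@B0}

Working:
Fixpoint table:
  B0:  IN={e@B0}  OUT={e@B0}
  B1:  IN={e@B0}  OUT={e@B0}
  B2:  IN={e@B0}  OUT={e@B2}
  B3:  IN={e@B2}  OUT={c@B3, d@B3, e@B2}
  B4:  IN={c@B3, d@B3, e@B2}  OUT={c@B3, d@B3, e@B4}
  B5:  IN={c@B3, d@B3, e@B4}  OUT={b@B5, c@B5, d@B3, e@B4}
  B6:  IN={b@B5, c@B5, d@B3, e@B4}  OUT={b@B6, c@B5, d@B3, e@B6}

Merge at B0 (entry node, so the boundary value {} is joined with the incoming edge(s)): IN[B0] = {} ⊔ OUT[B1] = {e@B0}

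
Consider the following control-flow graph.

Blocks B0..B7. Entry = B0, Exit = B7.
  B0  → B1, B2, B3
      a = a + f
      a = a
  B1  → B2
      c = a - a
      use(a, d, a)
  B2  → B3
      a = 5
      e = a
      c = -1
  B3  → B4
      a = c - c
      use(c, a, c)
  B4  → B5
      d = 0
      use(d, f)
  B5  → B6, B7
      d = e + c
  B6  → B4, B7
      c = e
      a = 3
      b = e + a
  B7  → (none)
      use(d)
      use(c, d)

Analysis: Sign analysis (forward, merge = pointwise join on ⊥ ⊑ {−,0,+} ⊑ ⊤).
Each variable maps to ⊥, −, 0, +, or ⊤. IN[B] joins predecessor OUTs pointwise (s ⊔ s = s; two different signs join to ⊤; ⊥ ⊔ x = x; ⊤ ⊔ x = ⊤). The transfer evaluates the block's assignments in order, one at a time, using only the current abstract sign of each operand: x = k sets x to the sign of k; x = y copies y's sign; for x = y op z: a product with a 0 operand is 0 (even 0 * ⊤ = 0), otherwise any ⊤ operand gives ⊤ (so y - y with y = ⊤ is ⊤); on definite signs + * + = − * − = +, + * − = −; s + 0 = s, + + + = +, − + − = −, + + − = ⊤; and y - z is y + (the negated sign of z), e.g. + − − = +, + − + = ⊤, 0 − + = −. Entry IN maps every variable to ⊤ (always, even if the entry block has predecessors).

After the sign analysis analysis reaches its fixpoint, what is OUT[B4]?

Converged values:
  B0:   IN=(all ⊤)   OUT=(all ⊤)
  B1:   IN=(all ⊤)   OUT=(all ⊤)
  B2:   IN=(all ⊤)   OUT={a:+, c:-, e:+; rest ⊤}
  B3:   IN=(all ⊤)   OUT=(all ⊤)
  B4:   IN=(all ⊤)   OUT={d:0; rest ⊤}
  B5:   IN={d:0; rest ⊤}   OUT=(all ⊤)
  B6:   IN=(all ⊤)   OUT={a:+; rest ⊤}
  B7:   IN=(all ⊤)   OUT=(all ⊤)

Merge at B4: IN[B4] = OUT[B3] ⊔ OUT[B6] = {a: ⊤, b: ⊤, c: ⊤, d: ⊤, e: ⊤, f: ⊤}
Applying B4's transfer function to that IN value gives OUT[B4] (row B4 above).

Answer: {a: ⊤, b: ⊤, c: ⊤, d: 0, e: ⊤, f: ⊤}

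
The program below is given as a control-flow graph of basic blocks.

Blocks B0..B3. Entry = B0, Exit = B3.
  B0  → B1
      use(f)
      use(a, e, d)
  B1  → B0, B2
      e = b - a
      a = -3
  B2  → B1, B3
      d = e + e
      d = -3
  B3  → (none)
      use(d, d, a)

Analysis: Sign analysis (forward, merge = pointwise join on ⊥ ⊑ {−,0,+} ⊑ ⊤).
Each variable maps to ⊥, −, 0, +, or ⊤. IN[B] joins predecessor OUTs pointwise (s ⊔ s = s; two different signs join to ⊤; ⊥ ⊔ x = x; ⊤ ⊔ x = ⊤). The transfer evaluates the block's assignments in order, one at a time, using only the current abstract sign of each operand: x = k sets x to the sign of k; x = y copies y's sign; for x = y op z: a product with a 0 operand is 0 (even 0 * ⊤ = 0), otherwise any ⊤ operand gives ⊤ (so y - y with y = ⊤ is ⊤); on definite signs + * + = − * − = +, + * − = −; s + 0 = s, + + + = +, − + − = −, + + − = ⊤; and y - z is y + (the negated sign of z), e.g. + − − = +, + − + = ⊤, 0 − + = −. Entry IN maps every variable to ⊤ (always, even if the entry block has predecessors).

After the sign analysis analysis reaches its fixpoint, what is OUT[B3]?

Converged values:
  B0: | IN=(all ⊤) | OUT=(all ⊤)
  B1: | IN=(all ⊤) | OUT={a:-; rest ⊤}
  B2: | IN={a:-; rest ⊤} | OUT={a:-, d:-; rest ⊤}
  B3: | IN={a:-, d:-; rest ⊤} | OUT={a:-, d:-; rest ⊤}

Merge at B3: IN[B3] = OUT[B2] = {a: -, b: ⊤, c: ⊤, d: -, e: ⊤, f: ⊤}
Applying B3's transfer function to that IN value gives OUT[B3] (row B3 above).

Answer: {a: -, b: ⊤, c: ⊤, d: -, e: ⊤, f: ⊤}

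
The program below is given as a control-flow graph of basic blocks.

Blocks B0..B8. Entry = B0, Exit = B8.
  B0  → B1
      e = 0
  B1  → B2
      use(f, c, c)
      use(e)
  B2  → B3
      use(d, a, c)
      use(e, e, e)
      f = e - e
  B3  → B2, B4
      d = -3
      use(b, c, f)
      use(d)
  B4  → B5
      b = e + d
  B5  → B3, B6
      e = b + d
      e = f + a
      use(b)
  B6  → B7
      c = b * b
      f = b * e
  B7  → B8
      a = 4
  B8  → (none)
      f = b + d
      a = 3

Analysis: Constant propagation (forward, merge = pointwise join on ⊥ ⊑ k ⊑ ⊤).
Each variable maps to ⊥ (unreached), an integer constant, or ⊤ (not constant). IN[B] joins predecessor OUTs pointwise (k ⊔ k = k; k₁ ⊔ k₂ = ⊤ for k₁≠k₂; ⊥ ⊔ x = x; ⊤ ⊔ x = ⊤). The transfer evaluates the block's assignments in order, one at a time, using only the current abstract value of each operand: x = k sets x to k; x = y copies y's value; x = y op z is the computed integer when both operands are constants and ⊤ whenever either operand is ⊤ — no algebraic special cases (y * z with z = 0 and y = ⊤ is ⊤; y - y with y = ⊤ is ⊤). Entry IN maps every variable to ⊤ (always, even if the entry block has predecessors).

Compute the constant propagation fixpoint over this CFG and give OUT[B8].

Fixpoint table:
  B0:   IN=(all ⊤)   OUT={e:0; rest ⊤}
  B1:   IN={e:0; rest ⊤}   OUT={e:0; rest ⊤}
  B2:   IN=(all ⊤)   OUT=(all ⊤)
  B3:   IN=(all ⊤)   OUT={d:-3; rest ⊤}
  B4:   IN={d:-3; rest ⊤}   OUT={d:-3; rest ⊤}
  B5:   IN={d:-3; rest ⊤}   OUT={d:-3; rest ⊤}
  B6:   IN={d:-3; rest ⊤}   OUT={d:-3; rest ⊤}
  B7:   IN={d:-3; rest ⊤}   OUT={a:4, d:-3; rest ⊤}
  B8:   IN={a:4, d:-3; rest ⊤}   OUT={a:3, d:-3; rest ⊤}

Merge at B8: IN[B8] = OUT[B7] = {a: 4, b: ⊤, c: ⊤, d: -3, e: ⊤, f: ⊤}
Applying B8's transfer function to that IN value gives OUT[B8] (row B8 above).

Answer: {a: 3, b: ⊤, c: ⊤, d: -3, e: ⊤, f: ⊤}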